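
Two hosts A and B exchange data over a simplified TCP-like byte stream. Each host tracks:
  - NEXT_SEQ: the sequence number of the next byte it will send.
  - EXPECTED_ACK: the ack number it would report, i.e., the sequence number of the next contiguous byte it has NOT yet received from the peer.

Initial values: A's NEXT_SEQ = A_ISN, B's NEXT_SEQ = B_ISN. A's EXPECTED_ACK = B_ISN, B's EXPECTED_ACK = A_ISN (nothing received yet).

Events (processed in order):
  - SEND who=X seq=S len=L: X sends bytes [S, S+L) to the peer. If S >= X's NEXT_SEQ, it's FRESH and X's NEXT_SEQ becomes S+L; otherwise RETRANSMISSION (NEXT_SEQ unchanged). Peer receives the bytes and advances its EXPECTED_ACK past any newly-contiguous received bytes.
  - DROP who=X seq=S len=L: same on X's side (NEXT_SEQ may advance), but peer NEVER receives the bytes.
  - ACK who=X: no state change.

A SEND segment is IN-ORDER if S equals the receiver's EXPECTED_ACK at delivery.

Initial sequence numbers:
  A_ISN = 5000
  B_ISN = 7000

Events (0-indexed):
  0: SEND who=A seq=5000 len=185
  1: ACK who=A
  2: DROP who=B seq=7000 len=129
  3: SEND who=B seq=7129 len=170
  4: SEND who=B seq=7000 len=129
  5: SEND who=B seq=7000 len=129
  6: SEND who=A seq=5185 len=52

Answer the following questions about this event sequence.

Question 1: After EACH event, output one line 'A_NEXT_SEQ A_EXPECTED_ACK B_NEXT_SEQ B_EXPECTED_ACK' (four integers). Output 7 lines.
5185 7000 7000 5185
5185 7000 7000 5185
5185 7000 7129 5185
5185 7000 7299 5185
5185 7299 7299 5185
5185 7299 7299 5185
5237 7299 7299 5237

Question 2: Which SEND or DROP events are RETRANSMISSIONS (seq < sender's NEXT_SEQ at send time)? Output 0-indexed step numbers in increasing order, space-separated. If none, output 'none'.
Answer: 4 5

Derivation:
Step 0: SEND seq=5000 -> fresh
Step 2: DROP seq=7000 -> fresh
Step 3: SEND seq=7129 -> fresh
Step 4: SEND seq=7000 -> retransmit
Step 5: SEND seq=7000 -> retransmit
Step 6: SEND seq=5185 -> fresh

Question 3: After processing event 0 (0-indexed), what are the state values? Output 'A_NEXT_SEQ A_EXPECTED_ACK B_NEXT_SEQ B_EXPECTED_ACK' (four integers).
After event 0: A_seq=5185 A_ack=7000 B_seq=7000 B_ack=5185

5185 7000 7000 5185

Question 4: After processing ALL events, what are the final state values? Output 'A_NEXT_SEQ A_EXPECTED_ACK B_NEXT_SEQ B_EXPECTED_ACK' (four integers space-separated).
Answer: 5237 7299 7299 5237

Derivation:
After event 0: A_seq=5185 A_ack=7000 B_seq=7000 B_ack=5185
After event 1: A_seq=5185 A_ack=7000 B_seq=7000 B_ack=5185
After event 2: A_seq=5185 A_ack=7000 B_seq=7129 B_ack=5185
After event 3: A_seq=5185 A_ack=7000 B_seq=7299 B_ack=5185
After event 4: A_seq=5185 A_ack=7299 B_seq=7299 B_ack=5185
After event 5: A_seq=5185 A_ack=7299 B_seq=7299 B_ack=5185
After event 6: A_seq=5237 A_ack=7299 B_seq=7299 B_ack=5237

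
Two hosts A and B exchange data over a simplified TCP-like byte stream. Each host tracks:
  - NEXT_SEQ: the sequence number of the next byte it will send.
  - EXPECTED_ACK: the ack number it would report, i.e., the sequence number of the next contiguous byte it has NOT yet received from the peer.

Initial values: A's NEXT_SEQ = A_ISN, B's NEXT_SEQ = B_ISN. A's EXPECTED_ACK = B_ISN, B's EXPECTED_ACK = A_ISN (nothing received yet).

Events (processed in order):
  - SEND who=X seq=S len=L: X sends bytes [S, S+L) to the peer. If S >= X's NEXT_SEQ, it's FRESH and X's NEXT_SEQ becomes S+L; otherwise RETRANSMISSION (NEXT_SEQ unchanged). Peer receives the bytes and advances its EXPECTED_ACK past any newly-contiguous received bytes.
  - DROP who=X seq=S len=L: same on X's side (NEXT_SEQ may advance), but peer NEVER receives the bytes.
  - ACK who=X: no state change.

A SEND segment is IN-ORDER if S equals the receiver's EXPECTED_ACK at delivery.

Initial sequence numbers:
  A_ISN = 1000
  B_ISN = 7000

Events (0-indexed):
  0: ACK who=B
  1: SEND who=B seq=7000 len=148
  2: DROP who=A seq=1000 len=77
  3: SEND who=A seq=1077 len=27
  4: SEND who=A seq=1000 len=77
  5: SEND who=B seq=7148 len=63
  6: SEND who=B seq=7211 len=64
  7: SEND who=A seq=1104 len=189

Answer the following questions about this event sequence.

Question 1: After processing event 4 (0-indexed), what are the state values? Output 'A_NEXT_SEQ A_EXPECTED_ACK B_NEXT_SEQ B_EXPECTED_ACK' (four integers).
After event 0: A_seq=1000 A_ack=7000 B_seq=7000 B_ack=1000
After event 1: A_seq=1000 A_ack=7148 B_seq=7148 B_ack=1000
After event 2: A_seq=1077 A_ack=7148 B_seq=7148 B_ack=1000
After event 3: A_seq=1104 A_ack=7148 B_seq=7148 B_ack=1000
After event 4: A_seq=1104 A_ack=7148 B_seq=7148 B_ack=1104

1104 7148 7148 1104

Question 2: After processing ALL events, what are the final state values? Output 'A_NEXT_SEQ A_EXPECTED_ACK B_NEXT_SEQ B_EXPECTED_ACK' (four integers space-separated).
After event 0: A_seq=1000 A_ack=7000 B_seq=7000 B_ack=1000
After event 1: A_seq=1000 A_ack=7148 B_seq=7148 B_ack=1000
After event 2: A_seq=1077 A_ack=7148 B_seq=7148 B_ack=1000
After event 3: A_seq=1104 A_ack=7148 B_seq=7148 B_ack=1000
After event 4: A_seq=1104 A_ack=7148 B_seq=7148 B_ack=1104
After event 5: A_seq=1104 A_ack=7211 B_seq=7211 B_ack=1104
After event 6: A_seq=1104 A_ack=7275 B_seq=7275 B_ack=1104
After event 7: A_seq=1293 A_ack=7275 B_seq=7275 B_ack=1293

Answer: 1293 7275 7275 1293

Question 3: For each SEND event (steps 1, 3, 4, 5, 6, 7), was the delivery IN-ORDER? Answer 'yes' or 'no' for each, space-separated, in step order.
Answer: yes no yes yes yes yes

Derivation:
Step 1: SEND seq=7000 -> in-order
Step 3: SEND seq=1077 -> out-of-order
Step 4: SEND seq=1000 -> in-order
Step 5: SEND seq=7148 -> in-order
Step 6: SEND seq=7211 -> in-order
Step 7: SEND seq=1104 -> in-order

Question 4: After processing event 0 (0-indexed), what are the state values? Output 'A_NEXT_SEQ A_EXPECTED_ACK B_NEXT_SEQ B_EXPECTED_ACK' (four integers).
After event 0: A_seq=1000 A_ack=7000 B_seq=7000 B_ack=1000

1000 7000 7000 1000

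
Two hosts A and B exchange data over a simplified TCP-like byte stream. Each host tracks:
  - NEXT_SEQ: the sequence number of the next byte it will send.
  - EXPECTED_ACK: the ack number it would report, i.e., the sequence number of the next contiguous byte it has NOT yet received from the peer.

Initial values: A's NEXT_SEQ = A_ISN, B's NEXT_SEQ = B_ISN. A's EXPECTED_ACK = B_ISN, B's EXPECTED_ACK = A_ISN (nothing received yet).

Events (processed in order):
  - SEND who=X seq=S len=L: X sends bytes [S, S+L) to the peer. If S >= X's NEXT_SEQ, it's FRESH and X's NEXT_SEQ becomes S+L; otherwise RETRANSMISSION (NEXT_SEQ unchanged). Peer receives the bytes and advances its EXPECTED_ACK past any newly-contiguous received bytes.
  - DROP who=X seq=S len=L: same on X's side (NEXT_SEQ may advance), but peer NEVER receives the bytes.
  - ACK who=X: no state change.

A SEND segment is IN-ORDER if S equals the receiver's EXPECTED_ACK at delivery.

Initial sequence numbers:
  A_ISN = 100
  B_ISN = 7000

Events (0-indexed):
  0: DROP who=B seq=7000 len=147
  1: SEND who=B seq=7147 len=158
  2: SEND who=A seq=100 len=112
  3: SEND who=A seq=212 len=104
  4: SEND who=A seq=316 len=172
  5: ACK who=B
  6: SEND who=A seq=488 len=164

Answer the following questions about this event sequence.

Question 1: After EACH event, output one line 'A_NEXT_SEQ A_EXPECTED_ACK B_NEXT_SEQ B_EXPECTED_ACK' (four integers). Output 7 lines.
100 7000 7147 100
100 7000 7305 100
212 7000 7305 212
316 7000 7305 316
488 7000 7305 488
488 7000 7305 488
652 7000 7305 652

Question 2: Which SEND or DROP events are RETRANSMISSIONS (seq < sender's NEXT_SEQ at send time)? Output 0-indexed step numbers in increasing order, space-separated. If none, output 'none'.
Step 0: DROP seq=7000 -> fresh
Step 1: SEND seq=7147 -> fresh
Step 2: SEND seq=100 -> fresh
Step 3: SEND seq=212 -> fresh
Step 4: SEND seq=316 -> fresh
Step 6: SEND seq=488 -> fresh

Answer: none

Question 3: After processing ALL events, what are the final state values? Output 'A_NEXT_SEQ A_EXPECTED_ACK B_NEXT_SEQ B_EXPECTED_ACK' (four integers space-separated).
After event 0: A_seq=100 A_ack=7000 B_seq=7147 B_ack=100
After event 1: A_seq=100 A_ack=7000 B_seq=7305 B_ack=100
After event 2: A_seq=212 A_ack=7000 B_seq=7305 B_ack=212
After event 3: A_seq=316 A_ack=7000 B_seq=7305 B_ack=316
After event 4: A_seq=488 A_ack=7000 B_seq=7305 B_ack=488
After event 5: A_seq=488 A_ack=7000 B_seq=7305 B_ack=488
After event 6: A_seq=652 A_ack=7000 B_seq=7305 B_ack=652

Answer: 652 7000 7305 652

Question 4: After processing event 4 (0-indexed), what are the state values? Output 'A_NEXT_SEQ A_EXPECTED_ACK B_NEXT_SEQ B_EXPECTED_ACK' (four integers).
After event 0: A_seq=100 A_ack=7000 B_seq=7147 B_ack=100
After event 1: A_seq=100 A_ack=7000 B_seq=7305 B_ack=100
After event 2: A_seq=212 A_ack=7000 B_seq=7305 B_ack=212
After event 3: A_seq=316 A_ack=7000 B_seq=7305 B_ack=316
After event 4: A_seq=488 A_ack=7000 B_seq=7305 B_ack=488

488 7000 7305 488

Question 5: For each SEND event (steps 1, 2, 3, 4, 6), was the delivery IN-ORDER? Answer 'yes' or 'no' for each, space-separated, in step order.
Answer: no yes yes yes yes

Derivation:
Step 1: SEND seq=7147 -> out-of-order
Step 2: SEND seq=100 -> in-order
Step 3: SEND seq=212 -> in-order
Step 4: SEND seq=316 -> in-order
Step 6: SEND seq=488 -> in-order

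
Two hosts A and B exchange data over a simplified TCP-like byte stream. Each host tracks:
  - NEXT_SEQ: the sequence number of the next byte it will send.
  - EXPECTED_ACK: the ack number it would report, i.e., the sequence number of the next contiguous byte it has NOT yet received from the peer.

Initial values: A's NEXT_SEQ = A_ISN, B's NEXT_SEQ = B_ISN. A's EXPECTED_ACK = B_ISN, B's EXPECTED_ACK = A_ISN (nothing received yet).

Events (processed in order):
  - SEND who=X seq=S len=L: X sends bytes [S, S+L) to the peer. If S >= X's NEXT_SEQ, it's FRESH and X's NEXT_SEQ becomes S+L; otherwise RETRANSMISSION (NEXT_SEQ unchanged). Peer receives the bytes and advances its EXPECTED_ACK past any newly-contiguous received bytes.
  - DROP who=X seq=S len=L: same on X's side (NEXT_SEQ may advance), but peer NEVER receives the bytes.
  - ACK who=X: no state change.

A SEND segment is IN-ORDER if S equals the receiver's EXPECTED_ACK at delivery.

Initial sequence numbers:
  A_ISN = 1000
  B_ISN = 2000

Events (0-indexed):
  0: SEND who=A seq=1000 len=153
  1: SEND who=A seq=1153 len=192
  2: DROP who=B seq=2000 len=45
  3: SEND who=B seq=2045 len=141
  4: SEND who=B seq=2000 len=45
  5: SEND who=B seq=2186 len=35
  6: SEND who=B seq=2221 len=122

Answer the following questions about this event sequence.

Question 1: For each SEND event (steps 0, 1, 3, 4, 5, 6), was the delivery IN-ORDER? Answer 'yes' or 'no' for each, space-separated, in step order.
Step 0: SEND seq=1000 -> in-order
Step 1: SEND seq=1153 -> in-order
Step 3: SEND seq=2045 -> out-of-order
Step 4: SEND seq=2000 -> in-order
Step 5: SEND seq=2186 -> in-order
Step 6: SEND seq=2221 -> in-order

Answer: yes yes no yes yes yes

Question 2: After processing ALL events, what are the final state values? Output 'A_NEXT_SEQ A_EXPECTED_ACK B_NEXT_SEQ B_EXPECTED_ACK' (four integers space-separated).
After event 0: A_seq=1153 A_ack=2000 B_seq=2000 B_ack=1153
After event 1: A_seq=1345 A_ack=2000 B_seq=2000 B_ack=1345
After event 2: A_seq=1345 A_ack=2000 B_seq=2045 B_ack=1345
After event 3: A_seq=1345 A_ack=2000 B_seq=2186 B_ack=1345
After event 4: A_seq=1345 A_ack=2186 B_seq=2186 B_ack=1345
After event 5: A_seq=1345 A_ack=2221 B_seq=2221 B_ack=1345
After event 6: A_seq=1345 A_ack=2343 B_seq=2343 B_ack=1345

Answer: 1345 2343 2343 1345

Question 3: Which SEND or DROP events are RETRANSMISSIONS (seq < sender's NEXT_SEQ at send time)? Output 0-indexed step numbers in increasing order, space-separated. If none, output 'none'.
Step 0: SEND seq=1000 -> fresh
Step 1: SEND seq=1153 -> fresh
Step 2: DROP seq=2000 -> fresh
Step 3: SEND seq=2045 -> fresh
Step 4: SEND seq=2000 -> retransmit
Step 5: SEND seq=2186 -> fresh
Step 6: SEND seq=2221 -> fresh

Answer: 4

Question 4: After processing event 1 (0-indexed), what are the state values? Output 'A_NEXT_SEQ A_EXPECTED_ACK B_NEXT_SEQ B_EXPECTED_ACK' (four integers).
After event 0: A_seq=1153 A_ack=2000 B_seq=2000 B_ack=1153
After event 1: A_seq=1345 A_ack=2000 B_seq=2000 B_ack=1345

1345 2000 2000 1345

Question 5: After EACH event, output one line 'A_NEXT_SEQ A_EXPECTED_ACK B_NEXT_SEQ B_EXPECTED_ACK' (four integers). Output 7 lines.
1153 2000 2000 1153
1345 2000 2000 1345
1345 2000 2045 1345
1345 2000 2186 1345
1345 2186 2186 1345
1345 2221 2221 1345
1345 2343 2343 1345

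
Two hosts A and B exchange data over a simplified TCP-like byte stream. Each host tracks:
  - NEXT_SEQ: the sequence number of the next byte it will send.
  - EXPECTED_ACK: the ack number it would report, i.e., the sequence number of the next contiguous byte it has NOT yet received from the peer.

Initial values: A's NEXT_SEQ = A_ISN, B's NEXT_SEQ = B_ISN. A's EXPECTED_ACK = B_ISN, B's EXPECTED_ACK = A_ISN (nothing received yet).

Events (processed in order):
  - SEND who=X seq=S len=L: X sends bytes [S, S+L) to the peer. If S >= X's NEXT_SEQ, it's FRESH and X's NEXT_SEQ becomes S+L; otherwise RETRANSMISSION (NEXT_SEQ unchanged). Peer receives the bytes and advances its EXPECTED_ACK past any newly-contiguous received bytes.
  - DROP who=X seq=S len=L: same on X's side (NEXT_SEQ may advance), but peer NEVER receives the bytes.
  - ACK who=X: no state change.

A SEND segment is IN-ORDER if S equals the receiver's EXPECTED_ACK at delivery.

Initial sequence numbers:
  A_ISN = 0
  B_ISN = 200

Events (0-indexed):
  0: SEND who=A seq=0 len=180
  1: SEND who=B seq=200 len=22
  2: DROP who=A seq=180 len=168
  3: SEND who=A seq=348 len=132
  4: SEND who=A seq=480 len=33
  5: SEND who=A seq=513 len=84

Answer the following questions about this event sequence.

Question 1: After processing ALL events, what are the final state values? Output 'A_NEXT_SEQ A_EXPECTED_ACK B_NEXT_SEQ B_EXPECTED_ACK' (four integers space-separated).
Answer: 597 222 222 180

Derivation:
After event 0: A_seq=180 A_ack=200 B_seq=200 B_ack=180
After event 1: A_seq=180 A_ack=222 B_seq=222 B_ack=180
After event 2: A_seq=348 A_ack=222 B_seq=222 B_ack=180
After event 3: A_seq=480 A_ack=222 B_seq=222 B_ack=180
After event 4: A_seq=513 A_ack=222 B_seq=222 B_ack=180
After event 5: A_seq=597 A_ack=222 B_seq=222 B_ack=180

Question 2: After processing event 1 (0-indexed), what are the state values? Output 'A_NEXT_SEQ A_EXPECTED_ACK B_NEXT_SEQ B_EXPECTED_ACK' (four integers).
After event 0: A_seq=180 A_ack=200 B_seq=200 B_ack=180
After event 1: A_seq=180 A_ack=222 B_seq=222 B_ack=180

180 222 222 180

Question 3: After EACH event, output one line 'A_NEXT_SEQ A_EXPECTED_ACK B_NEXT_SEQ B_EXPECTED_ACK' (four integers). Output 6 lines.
180 200 200 180
180 222 222 180
348 222 222 180
480 222 222 180
513 222 222 180
597 222 222 180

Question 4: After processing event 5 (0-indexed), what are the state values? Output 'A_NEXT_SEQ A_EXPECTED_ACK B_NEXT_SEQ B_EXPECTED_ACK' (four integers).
After event 0: A_seq=180 A_ack=200 B_seq=200 B_ack=180
After event 1: A_seq=180 A_ack=222 B_seq=222 B_ack=180
After event 2: A_seq=348 A_ack=222 B_seq=222 B_ack=180
After event 3: A_seq=480 A_ack=222 B_seq=222 B_ack=180
After event 4: A_seq=513 A_ack=222 B_seq=222 B_ack=180
After event 5: A_seq=597 A_ack=222 B_seq=222 B_ack=180

597 222 222 180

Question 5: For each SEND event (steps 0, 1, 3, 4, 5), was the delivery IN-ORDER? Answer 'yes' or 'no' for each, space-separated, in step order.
Step 0: SEND seq=0 -> in-order
Step 1: SEND seq=200 -> in-order
Step 3: SEND seq=348 -> out-of-order
Step 4: SEND seq=480 -> out-of-order
Step 5: SEND seq=513 -> out-of-order

Answer: yes yes no no no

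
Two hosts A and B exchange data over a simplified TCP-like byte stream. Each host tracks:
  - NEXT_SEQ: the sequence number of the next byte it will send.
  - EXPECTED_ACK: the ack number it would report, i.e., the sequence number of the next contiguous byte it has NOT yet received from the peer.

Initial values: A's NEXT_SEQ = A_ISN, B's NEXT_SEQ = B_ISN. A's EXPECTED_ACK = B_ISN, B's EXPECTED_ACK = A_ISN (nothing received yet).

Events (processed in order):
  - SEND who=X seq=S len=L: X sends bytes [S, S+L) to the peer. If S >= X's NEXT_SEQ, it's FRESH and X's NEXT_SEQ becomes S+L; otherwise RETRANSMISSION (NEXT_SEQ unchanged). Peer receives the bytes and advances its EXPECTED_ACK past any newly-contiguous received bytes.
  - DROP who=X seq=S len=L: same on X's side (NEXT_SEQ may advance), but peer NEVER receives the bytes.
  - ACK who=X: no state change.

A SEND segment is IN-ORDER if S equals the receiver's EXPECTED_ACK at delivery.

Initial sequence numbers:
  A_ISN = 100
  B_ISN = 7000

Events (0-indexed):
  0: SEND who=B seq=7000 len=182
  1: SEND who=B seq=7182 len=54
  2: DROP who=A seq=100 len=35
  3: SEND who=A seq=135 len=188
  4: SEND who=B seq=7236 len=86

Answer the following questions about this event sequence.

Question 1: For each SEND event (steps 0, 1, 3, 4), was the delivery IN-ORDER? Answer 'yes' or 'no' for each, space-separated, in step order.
Step 0: SEND seq=7000 -> in-order
Step 1: SEND seq=7182 -> in-order
Step 3: SEND seq=135 -> out-of-order
Step 4: SEND seq=7236 -> in-order

Answer: yes yes no yes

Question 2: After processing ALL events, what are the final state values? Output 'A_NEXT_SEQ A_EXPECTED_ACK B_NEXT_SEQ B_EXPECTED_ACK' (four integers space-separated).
After event 0: A_seq=100 A_ack=7182 B_seq=7182 B_ack=100
After event 1: A_seq=100 A_ack=7236 B_seq=7236 B_ack=100
After event 2: A_seq=135 A_ack=7236 B_seq=7236 B_ack=100
After event 3: A_seq=323 A_ack=7236 B_seq=7236 B_ack=100
After event 4: A_seq=323 A_ack=7322 B_seq=7322 B_ack=100

Answer: 323 7322 7322 100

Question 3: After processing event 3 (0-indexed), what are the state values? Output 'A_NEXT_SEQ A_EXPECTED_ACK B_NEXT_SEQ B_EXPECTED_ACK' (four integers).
After event 0: A_seq=100 A_ack=7182 B_seq=7182 B_ack=100
After event 1: A_seq=100 A_ack=7236 B_seq=7236 B_ack=100
After event 2: A_seq=135 A_ack=7236 B_seq=7236 B_ack=100
After event 3: A_seq=323 A_ack=7236 B_seq=7236 B_ack=100

323 7236 7236 100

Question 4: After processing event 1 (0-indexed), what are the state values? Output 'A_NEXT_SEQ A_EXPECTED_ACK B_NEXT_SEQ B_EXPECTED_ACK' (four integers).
After event 0: A_seq=100 A_ack=7182 B_seq=7182 B_ack=100
After event 1: A_seq=100 A_ack=7236 B_seq=7236 B_ack=100

100 7236 7236 100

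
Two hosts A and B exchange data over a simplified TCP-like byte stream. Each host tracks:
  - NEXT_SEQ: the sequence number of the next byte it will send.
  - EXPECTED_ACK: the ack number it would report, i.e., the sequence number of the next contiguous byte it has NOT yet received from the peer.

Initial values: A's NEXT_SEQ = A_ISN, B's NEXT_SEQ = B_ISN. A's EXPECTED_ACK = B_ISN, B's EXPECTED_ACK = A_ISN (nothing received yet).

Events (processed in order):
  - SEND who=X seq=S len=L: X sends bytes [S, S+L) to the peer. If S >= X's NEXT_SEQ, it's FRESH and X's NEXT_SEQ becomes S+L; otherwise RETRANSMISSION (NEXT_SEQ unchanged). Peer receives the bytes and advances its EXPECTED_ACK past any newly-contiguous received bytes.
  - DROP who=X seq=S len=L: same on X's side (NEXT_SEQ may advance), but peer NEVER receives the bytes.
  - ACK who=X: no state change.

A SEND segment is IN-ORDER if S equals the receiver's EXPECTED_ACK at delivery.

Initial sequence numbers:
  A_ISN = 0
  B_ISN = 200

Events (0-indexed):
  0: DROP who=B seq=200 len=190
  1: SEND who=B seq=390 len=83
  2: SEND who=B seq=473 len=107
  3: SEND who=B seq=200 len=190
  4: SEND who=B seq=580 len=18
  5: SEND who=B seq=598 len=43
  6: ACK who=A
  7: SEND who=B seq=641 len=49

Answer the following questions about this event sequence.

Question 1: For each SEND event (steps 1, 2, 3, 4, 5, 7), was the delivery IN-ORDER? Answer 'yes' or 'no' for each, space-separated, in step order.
Answer: no no yes yes yes yes

Derivation:
Step 1: SEND seq=390 -> out-of-order
Step 2: SEND seq=473 -> out-of-order
Step 3: SEND seq=200 -> in-order
Step 4: SEND seq=580 -> in-order
Step 5: SEND seq=598 -> in-order
Step 7: SEND seq=641 -> in-order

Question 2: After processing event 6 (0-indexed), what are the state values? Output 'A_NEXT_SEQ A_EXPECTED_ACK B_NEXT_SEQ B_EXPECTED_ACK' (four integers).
After event 0: A_seq=0 A_ack=200 B_seq=390 B_ack=0
After event 1: A_seq=0 A_ack=200 B_seq=473 B_ack=0
After event 2: A_seq=0 A_ack=200 B_seq=580 B_ack=0
After event 3: A_seq=0 A_ack=580 B_seq=580 B_ack=0
After event 4: A_seq=0 A_ack=598 B_seq=598 B_ack=0
After event 5: A_seq=0 A_ack=641 B_seq=641 B_ack=0
After event 6: A_seq=0 A_ack=641 B_seq=641 B_ack=0

0 641 641 0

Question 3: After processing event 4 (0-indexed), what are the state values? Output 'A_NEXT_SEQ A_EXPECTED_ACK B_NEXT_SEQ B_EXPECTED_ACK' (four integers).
After event 0: A_seq=0 A_ack=200 B_seq=390 B_ack=0
After event 1: A_seq=0 A_ack=200 B_seq=473 B_ack=0
After event 2: A_seq=0 A_ack=200 B_seq=580 B_ack=0
After event 3: A_seq=0 A_ack=580 B_seq=580 B_ack=0
After event 4: A_seq=0 A_ack=598 B_seq=598 B_ack=0

0 598 598 0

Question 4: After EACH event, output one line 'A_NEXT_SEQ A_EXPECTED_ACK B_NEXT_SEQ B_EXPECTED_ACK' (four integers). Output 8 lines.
0 200 390 0
0 200 473 0
0 200 580 0
0 580 580 0
0 598 598 0
0 641 641 0
0 641 641 0
0 690 690 0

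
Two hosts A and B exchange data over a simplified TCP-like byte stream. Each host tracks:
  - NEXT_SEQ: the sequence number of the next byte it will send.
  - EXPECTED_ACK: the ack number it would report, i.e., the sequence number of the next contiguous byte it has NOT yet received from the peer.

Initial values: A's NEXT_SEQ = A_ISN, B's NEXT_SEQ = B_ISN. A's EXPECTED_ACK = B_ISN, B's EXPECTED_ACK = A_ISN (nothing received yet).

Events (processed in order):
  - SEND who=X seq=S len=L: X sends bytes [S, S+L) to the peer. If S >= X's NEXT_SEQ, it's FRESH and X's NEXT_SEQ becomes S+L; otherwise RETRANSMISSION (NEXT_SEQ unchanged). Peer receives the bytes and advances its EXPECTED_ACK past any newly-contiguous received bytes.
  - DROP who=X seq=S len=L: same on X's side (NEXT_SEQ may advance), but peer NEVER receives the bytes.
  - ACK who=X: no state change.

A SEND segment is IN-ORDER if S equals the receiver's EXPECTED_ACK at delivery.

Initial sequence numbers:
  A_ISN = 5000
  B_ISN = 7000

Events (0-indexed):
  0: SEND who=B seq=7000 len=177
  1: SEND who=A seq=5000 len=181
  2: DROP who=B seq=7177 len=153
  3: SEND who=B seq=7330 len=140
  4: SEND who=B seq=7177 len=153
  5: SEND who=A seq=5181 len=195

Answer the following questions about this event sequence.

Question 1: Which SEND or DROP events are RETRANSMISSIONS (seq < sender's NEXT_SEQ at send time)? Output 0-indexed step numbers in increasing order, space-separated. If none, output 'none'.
Answer: 4

Derivation:
Step 0: SEND seq=7000 -> fresh
Step 1: SEND seq=5000 -> fresh
Step 2: DROP seq=7177 -> fresh
Step 3: SEND seq=7330 -> fresh
Step 4: SEND seq=7177 -> retransmit
Step 5: SEND seq=5181 -> fresh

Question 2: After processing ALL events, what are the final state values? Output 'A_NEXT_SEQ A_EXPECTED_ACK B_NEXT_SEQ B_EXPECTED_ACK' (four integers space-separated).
Answer: 5376 7470 7470 5376

Derivation:
After event 0: A_seq=5000 A_ack=7177 B_seq=7177 B_ack=5000
After event 1: A_seq=5181 A_ack=7177 B_seq=7177 B_ack=5181
After event 2: A_seq=5181 A_ack=7177 B_seq=7330 B_ack=5181
After event 3: A_seq=5181 A_ack=7177 B_seq=7470 B_ack=5181
After event 4: A_seq=5181 A_ack=7470 B_seq=7470 B_ack=5181
After event 5: A_seq=5376 A_ack=7470 B_seq=7470 B_ack=5376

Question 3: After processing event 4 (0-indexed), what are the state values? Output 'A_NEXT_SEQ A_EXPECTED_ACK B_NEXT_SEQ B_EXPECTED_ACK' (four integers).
After event 0: A_seq=5000 A_ack=7177 B_seq=7177 B_ack=5000
After event 1: A_seq=5181 A_ack=7177 B_seq=7177 B_ack=5181
After event 2: A_seq=5181 A_ack=7177 B_seq=7330 B_ack=5181
After event 3: A_seq=5181 A_ack=7177 B_seq=7470 B_ack=5181
After event 4: A_seq=5181 A_ack=7470 B_seq=7470 B_ack=5181

5181 7470 7470 5181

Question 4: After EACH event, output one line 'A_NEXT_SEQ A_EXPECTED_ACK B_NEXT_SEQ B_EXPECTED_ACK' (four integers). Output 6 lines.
5000 7177 7177 5000
5181 7177 7177 5181
5181 7177 7330 5181
5181 7177 7470 5181
5181 7470 7470 5181
5376 7470 7470 5376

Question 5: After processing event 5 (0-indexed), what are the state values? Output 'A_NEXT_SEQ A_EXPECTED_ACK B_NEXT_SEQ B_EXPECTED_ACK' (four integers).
After event 0: A_seq=5000 A_ack=7177 B_seq=7177 B_ack=5000
After event 1: A_seq=5181 A_ack=7177 B_seq=7177 B_ack=5181
After event 2: A_seq=5181 A_ack=7177 B_seq=7330 B_ack=5181
After event 3: A_seq=5181 A_ack=7177 B_seq=7470 B_ack=5181
After event 4: A_seq=5181 A_ack=7470 B_seq=7470 B_ack=5181
After event 5: A_seq=5376 A_ack=7470 B_seq=7470 B_ack=5376

5376 7470 7470 5376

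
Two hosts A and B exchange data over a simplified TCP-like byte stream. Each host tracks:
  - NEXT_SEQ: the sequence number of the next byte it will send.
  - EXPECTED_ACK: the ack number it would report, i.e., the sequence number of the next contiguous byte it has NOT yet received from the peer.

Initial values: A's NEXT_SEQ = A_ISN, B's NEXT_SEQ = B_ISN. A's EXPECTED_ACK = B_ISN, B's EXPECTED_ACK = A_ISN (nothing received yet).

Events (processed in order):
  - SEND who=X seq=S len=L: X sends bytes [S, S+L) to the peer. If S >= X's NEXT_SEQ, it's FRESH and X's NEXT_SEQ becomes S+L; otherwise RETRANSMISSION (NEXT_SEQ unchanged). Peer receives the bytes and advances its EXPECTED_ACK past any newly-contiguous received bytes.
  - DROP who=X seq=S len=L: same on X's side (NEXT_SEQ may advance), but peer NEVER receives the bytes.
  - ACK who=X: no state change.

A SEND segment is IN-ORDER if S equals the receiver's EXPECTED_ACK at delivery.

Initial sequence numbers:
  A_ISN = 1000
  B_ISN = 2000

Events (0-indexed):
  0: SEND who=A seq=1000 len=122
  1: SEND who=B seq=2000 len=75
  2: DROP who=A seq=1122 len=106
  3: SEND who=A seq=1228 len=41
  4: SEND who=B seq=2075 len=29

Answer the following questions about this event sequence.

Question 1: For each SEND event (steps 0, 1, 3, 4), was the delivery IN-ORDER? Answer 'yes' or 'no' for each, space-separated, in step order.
Step 0: SEND seq=1000 -> in-order
Step 1: SEND seq=2000 -> in-order
Step 3: SEND seq=1228 -> out-of-order
Step 4: SEND seq=2075 -> in-order

Answer: yes yes no yes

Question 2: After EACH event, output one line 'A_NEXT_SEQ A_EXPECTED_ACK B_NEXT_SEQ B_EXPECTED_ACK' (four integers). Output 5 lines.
1122 2000 2000 1122
1122 2075 2075 1122
1228 2075 2075 1122
1269 2075 2075 1122
1269 2104 2104 1122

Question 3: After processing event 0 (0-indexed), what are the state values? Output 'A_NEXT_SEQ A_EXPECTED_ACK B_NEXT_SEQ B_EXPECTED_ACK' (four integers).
After event 0: A_seq=1122 A_ack=2000 B_seq=2000 B_ack=1122

1122 2000 2000 1122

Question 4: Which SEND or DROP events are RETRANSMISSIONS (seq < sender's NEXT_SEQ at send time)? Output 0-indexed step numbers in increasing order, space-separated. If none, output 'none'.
Step 0: SEND seq=1000 -> fresh
Step 1: SEND seq=2000 -> fresh
Step 2: DROP seq=1122 -> fresh
Step 3: SEND seq=1228 -> fresh
Step 4: SEND seq=2075 -> fresh

Answer: none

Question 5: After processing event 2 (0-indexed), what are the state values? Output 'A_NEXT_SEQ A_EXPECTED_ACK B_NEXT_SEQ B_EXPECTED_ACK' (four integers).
After event 0: A_seq=1122 A_ack=2000 B_seq=2000 B_ack=1122
After event 1: A_seq=1122 A_ack=2075 B_seq=2075 B_ack=1122
After event 2: A_seq=1228 A_ack=2075 B_seq=2075 B_ack=1122

1228 2075 2075 1122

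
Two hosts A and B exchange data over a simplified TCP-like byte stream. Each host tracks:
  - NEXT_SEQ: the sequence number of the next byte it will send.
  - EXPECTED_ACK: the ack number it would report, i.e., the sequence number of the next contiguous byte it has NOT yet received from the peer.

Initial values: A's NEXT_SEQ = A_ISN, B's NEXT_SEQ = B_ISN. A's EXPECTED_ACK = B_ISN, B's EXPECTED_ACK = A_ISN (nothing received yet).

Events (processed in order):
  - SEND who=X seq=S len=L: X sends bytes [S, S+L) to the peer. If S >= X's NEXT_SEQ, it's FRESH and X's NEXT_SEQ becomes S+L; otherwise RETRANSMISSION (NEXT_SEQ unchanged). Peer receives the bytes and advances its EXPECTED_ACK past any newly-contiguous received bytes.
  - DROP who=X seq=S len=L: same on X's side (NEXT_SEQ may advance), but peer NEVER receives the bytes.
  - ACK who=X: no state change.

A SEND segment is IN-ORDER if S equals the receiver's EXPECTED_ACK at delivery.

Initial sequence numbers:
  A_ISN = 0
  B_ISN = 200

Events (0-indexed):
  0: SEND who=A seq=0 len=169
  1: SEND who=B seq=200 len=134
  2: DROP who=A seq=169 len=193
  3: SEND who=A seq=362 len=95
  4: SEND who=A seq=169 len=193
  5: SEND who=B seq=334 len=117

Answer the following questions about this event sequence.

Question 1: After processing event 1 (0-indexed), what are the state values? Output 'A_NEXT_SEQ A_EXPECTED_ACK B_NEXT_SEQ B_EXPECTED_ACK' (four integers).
After event 0: A_seq=169 A_ack=200 B_seq=200 B_ack=169
After event 1: A_seq=169 A_ack=334 B_seq=334 B_ack=169

169 334 334 169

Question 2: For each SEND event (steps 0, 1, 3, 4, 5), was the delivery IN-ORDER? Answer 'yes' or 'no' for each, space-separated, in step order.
Answer: yes yes no yes yes

Derivation:
Step 0: SEND seq=0 -> in-order
Step 1: SEND seq=200 -> in-order
Step 3: SEND seq=362 -> out-of-order
Step 4: SEND seq=169 -> in-order
Step 5: SEND seq=334 -> in-order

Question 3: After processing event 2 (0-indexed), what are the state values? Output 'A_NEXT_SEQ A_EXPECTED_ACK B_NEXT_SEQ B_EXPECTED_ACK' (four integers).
After event 0: A_seq=169 A_ack=200 B_seq=200 B_ack=169
After event 1: A_seq=169 A_ack=334 B_seq=334 B_ack=169
After event 2: A_seq=362 A_ack=334 B_seq=334 B_ack=169

362 334 334 169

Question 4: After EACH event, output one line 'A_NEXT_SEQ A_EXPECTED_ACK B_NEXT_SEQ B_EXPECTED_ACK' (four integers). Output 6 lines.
169 200 200 169
169 334 334 169
362 334 334 169
457 334 334 169
457 334 334 457
457 451 451 457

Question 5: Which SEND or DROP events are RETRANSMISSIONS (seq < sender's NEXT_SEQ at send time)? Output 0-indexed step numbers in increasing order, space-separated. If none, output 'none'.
Answer: 4

Derivation:
Step 0: SEND seq=0 -> fresh
Step 1: SEND seq=200 -> fresh
Step 2: DROP seq=169 -> fresh
Step 3: SEND seq=362 -> fresh
Step 4: SEND seq=169 -> retransmit
Step 5: SEND seq=334 -> fresh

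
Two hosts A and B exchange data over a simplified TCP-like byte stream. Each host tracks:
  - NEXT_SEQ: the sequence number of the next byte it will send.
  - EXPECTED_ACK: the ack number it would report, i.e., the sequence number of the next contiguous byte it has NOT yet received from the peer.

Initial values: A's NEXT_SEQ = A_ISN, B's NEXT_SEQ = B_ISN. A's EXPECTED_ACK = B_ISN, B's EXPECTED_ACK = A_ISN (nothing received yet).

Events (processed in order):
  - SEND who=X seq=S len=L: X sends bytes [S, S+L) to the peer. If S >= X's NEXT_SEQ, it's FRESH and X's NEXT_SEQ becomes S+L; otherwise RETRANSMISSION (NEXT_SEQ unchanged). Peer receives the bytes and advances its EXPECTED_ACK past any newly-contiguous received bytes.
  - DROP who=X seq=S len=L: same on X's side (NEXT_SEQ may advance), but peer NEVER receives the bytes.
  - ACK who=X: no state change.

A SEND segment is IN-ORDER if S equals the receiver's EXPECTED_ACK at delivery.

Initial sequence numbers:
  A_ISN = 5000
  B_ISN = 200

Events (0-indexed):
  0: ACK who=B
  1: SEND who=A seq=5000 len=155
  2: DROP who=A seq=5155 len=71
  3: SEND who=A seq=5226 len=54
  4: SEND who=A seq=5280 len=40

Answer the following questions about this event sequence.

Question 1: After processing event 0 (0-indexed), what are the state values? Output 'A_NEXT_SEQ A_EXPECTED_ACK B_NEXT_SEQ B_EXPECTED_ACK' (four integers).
After event 0: A_seq=5000 A_ack=200 B_seq=200 B_ack=5000

5000 200 200 5000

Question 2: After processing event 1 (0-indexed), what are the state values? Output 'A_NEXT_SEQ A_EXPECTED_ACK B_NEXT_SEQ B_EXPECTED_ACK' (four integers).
After event 0: A_seq=5000 A_ack=200 B_seq=200 B_ack=5000
After event 1: A_seq=5155 A_ack=200 B_seq=200 B_ack=5155

5155 200 200 5155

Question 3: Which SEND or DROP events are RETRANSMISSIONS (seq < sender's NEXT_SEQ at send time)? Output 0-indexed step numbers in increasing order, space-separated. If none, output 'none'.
Step 1: SEND seq=5000 -> fresh
Step 2: DROP seq=5155 -> fresh
Step 3: SEND seq=5226 -> fresh
Step 4: SEND seq=5280 -> fresh

Answer: none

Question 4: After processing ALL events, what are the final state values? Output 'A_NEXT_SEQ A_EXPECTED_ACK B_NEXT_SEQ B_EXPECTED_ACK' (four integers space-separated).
After event 0: A_seq=5000 A_ack=200 B_seq=200 B_ack=5000
After event 1: A_seq=5155 A_ack=200 B_seq=200 B_ack=5155
After event 2: A_seq=5226 A_ack=200 B_seq=200 B_ack=5155
After event 3: A_seq=5280 A_ack=200 B_seq=200 B_ack=5155
After event 4: A_seq=5320 A_ack=200 B_seq=200 B_ack=5155

Answer: 5320 200 200 5155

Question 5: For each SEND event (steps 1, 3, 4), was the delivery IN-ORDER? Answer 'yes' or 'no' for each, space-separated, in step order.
Answer: yes no no

Derivation:
Step 1: SEND seq=5000 -> in-order
Step 3: SEND seq=5226 -> out-of-order
Step 4: SEND seq=5280 -> out-of-order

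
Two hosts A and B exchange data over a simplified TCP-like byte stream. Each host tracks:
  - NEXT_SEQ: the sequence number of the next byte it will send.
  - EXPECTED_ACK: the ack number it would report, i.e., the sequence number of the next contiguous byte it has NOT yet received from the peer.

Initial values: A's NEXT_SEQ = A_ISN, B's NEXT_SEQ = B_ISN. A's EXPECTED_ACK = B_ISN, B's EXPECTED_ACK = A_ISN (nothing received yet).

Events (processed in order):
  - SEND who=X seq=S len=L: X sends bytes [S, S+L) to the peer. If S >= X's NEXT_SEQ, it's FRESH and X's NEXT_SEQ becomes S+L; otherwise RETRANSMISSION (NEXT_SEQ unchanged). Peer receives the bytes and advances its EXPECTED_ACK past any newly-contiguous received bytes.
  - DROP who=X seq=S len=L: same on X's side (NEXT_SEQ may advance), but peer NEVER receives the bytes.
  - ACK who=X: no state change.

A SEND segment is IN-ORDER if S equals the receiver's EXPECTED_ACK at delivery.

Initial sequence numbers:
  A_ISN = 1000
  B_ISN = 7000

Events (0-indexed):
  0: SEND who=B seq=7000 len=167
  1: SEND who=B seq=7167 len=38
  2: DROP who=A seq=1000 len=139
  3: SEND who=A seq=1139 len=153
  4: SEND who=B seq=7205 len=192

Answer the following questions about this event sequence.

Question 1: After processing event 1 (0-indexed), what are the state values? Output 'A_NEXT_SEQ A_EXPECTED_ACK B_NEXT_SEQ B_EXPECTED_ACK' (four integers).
After event 0: A_seq=1000 A_ack=7167 B_seq=7167 B_ack=1000
After event 1: A_seq=1000 A_ack=7205 B_seq=7205 B_ack=1000

1000 7205 7205 1000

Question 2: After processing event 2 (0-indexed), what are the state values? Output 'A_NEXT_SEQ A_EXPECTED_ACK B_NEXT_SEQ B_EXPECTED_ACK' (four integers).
After event 0: A_seq=1000 A_ack=7167 B_seq=7167 B_ack=1000
After event 1: A_seq=1000 A_ack=7205 B_seq=7205 B_ack=1000
After event 2: A_seq=1139 A_ack=7205 B_seq=7205 B_ack=1000

1139 7205 7205 1000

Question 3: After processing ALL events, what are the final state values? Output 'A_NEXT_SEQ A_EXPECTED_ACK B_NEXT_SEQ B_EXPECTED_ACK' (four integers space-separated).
After event 0: A_seq=1000 A_ack=7167 B_seq=7167 B_ack=1000
After event 1: A_seq=1000 A_ack=7205 B_seq=7205 B_ack=1000
After event 2: A_seq=1139 A_ack=7205 B_seq=7205 B_ack=1000
After event 3: A_seq=1292 A_ack=7205 B_seq=7205 B_ack=1000
After event 4: A_seq=1292 A_ack=7397 B_seq=7397 B_ack=1000

Answer: 1292 7397 7397 1000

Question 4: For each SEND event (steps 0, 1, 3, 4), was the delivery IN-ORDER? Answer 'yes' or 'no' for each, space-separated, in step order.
Answer: yes yes no yes

Derivation:
Step 0: SEND seq=7000 -> in-order
Step 1: SEND seq=7167 -> in-order
Step 3: SEND seq=1139 -> out-of-order
Step 4: SEND seq=7205 -> in-order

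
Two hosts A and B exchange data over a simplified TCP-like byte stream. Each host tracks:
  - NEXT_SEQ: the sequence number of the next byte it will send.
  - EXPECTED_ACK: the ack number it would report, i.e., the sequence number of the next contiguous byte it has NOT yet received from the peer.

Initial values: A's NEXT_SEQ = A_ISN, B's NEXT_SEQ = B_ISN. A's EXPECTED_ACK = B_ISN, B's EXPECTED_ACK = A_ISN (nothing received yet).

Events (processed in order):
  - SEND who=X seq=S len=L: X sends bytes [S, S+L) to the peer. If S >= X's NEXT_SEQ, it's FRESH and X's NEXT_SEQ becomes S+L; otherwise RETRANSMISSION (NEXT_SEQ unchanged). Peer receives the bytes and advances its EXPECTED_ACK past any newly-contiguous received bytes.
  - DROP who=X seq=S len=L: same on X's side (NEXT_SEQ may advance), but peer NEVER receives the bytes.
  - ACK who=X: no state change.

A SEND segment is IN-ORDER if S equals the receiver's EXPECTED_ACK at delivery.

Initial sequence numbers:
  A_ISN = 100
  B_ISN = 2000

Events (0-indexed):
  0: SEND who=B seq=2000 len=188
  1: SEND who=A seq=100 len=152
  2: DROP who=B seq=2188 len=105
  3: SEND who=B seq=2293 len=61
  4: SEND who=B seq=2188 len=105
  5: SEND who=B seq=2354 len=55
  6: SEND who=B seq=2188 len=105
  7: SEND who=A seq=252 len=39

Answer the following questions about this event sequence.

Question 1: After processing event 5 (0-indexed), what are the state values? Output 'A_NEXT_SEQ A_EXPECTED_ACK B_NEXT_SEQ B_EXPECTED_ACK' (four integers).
After event 0: A_seq=100 A_ack=2188 B_seq=2188 B_ack=100
After event 1: A_seq=252 A_ack=2188 B_seq=2188 B_ack=252
After event 2: A_seq=252 A_ack=2188 B_seq=2293 B_ack=252
After event 3: A_seq=252 A_ack=2188 B_seq=2354 B_ack=252
After event 4: A_seq=252 A_ack=2354 B_seq=2354 B_ack=252
After event 5: A_seq=252 A_ack=2409 B_seq=2409 B_ack=252

252 2409 2409 252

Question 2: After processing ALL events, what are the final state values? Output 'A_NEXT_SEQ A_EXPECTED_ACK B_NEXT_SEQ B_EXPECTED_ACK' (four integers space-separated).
After event 0: A_seq=100 A_ack=2188 B_seq=2188 B_ack=100
After event 1: A_seq=252 A_ack=2188 B_seq=2188 B_ack=252
After event 2: A_seq=252 A_ack=2188 B_seq=2293 B_ack=252
After event 3: A_seq=252 A_ack=2188 B_seq=2354 B_ack=252
After event 4: A_seq=252 A_ack=2354 B_seq=2354 B_ack=252
After event 5: A_seq=252 A_ack=2409 B_seq=2409 B_ack=252
After event 6: A_seq=252 A_ack=2409 B_seq=2409 B_ack=252
After event 7: A_seq=291 A_ack=2409 B_seq=2409 B_ack=291

Answer: 291 2409 2409 291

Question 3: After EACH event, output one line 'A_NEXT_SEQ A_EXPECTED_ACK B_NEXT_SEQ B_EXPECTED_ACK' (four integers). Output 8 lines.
100 2188 2188 100
252 2188 2188 252
252 2188 2293 252
252 2188 2354 252
252 2354 2354 252
252 2409 2409 252
252 2409 2409 252
291 2409 2409 291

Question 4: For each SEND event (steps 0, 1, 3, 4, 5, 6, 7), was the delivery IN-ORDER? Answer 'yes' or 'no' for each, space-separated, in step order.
Answer: yes yes no yes yes no yes

Derivation:
Step 0: SEND seq=2000 -> in-order
Step 1: SEND seq=100 -> in-order
Step 3: SEND seq=2293 -> out-of-order
Step 4: SEND seq=2188 -> in-order
Step 5: SEND seq=2354 -> in-order
Step 6: SEND seq=2188 -> out-of-order
Step 7: SEND seq=252 -> in-order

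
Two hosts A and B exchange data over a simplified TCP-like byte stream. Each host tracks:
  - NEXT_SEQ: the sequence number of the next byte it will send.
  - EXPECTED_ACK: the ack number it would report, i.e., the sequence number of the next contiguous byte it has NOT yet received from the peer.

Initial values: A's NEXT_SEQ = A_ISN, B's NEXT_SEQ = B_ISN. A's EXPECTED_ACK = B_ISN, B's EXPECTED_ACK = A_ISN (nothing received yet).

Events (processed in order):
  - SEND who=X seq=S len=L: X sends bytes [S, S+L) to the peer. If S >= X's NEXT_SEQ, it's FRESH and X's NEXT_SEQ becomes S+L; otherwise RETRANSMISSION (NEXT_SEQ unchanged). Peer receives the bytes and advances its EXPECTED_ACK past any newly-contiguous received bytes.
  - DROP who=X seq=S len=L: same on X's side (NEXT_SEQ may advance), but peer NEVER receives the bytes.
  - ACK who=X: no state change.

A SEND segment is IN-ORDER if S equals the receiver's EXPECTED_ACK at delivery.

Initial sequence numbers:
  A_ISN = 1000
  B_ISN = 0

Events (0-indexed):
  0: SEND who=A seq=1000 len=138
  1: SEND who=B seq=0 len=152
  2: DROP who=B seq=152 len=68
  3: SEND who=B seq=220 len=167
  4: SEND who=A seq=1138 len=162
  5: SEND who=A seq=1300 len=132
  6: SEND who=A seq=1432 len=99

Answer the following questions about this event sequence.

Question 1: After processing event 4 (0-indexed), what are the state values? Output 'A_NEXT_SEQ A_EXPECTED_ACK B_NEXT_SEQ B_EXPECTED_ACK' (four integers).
After event 0: A_seq=1138 A_ack=0 B_seq=0 B_ack=1138
After event 1: A_seq=1138 A_ack=152 B_seq=152 B_ack=1138
After event 2: A_seq=1138 A_ack=152 B_seq=220 B_ack=1138
After event 3: A_seq=1138 A_ack=152 B_seq=387 B_ack=1138
After event 4: A_seq=1300 A_ack=152 B_seq=387 B_ack=1300

1300 152 387 1300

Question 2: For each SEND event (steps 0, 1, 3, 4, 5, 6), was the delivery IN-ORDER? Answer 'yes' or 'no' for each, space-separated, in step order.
Step 0: SEND seq=1000 -> in-order
Step 1: SEND seq=0 -> in-order
Step 3: SEND seq=220 -> out-of-order
Step 4: SEND seq=1138 -> in-order
Step 5: SEND seq=1300 -> in-order
Step 6: SEND seq=1432 -> in-order

Answer: yes yes no yes yes yes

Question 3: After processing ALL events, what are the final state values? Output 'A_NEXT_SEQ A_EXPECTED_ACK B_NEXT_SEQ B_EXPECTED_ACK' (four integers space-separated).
After event 0: A_seq=1138 A_ack=0 B_seq=0 B_ack=1138
After event 1: A_seq=1138 A_ack=152 B_seq=152 B_ack=1138
After event 2: A_seq=1138 A_ack=152 B_seq=220 B_ack=1138
After event 3: A_seq=1138 A_ack=152 B_seq=387 B_ack=1138
After event 4: A_seq=1300 A_ack=152 B_seq=387 B_ack=1300
After event 5: A_seq=1432 A_ack=152 B_seq=387 B_ack=1432
After event 6: A_seq=1531 A_ack=152 B_seq=387 B_ack=1531

Answer: 1531 152 387 1531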